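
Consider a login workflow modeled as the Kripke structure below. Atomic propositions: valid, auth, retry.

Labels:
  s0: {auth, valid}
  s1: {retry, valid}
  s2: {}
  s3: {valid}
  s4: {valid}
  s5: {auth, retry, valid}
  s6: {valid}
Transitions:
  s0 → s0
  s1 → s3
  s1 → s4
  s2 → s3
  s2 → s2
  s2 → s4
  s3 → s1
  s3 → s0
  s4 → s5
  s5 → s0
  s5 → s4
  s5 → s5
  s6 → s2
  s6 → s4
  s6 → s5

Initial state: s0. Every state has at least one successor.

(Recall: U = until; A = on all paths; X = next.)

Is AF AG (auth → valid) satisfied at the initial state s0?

Yes

States satisfying AG (auth → valid): {s0, s1, s2, s3, s4, s5, s6}.
States satisfying AF AG (auth → valid): {s0, s1, s2, s3, s4, s5, s6}.
s0 ∈ Sat(AF AG (auth → valid)).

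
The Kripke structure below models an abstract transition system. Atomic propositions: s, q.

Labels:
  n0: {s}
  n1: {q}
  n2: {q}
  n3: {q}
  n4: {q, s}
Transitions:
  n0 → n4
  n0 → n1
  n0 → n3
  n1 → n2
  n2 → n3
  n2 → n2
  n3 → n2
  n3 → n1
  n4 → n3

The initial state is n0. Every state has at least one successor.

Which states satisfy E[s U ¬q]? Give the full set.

States satisfying s: {n0, n4}.
States satisfying ¬q: {n0}.
States satisfying E[s U ¬q]: {n0}.

{n0}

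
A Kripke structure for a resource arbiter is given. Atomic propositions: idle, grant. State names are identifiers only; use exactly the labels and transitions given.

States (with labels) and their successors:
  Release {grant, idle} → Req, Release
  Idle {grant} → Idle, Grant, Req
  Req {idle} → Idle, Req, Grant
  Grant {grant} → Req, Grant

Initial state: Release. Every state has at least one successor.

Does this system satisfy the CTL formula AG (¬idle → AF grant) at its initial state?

Holds

States satisfying ¬idle → AF grant: {Release, Idle, Req, Grant}.
States satisfying AG (¬idle → AF grant): {Release, Idle, Req, Grant}.
Every state reachable from Release satisfies ¬idle → AF grant.
Release ∈ Sat(AG (¬idle → AF grant)).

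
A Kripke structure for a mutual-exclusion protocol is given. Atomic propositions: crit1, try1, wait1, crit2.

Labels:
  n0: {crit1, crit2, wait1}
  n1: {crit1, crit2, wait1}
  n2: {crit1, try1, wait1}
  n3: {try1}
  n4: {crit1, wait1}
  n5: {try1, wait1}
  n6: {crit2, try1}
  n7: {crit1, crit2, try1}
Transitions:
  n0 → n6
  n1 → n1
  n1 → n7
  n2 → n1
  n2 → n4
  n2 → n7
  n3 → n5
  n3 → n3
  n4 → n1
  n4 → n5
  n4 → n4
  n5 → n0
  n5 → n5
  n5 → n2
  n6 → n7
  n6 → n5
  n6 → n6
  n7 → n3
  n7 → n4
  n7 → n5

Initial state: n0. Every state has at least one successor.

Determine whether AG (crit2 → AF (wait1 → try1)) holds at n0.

Does not hold

States satisfying crit2 → AF (wait1 → try1): {n0, n2, n3, n4, n5, n6, n7}.
States satisfying AG (crit2 → AF (wait1 → try1)): ∅.
n1 is reachable from n0 and violates crit2 → AF (wait1 → try1), so AG fails at n0.
n0 ∉ Sat(AG (crit2 → AF (wait1 → try1))).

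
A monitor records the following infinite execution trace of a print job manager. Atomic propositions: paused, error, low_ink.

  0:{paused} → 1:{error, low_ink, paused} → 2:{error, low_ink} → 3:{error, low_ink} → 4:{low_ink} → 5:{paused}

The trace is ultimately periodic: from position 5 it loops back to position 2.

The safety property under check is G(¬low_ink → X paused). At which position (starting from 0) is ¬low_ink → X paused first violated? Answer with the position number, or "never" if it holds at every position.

5

Check ¬low_ink → X paused at each position in order: 0 ✓, 1 ✓, 2 ✓, 3 ✓, 4 ✓.
At position 5 the labels are {paused} and the next position 2 has {error, low_ink}, so ¬low_ink → X paused is false there. This is the first violation.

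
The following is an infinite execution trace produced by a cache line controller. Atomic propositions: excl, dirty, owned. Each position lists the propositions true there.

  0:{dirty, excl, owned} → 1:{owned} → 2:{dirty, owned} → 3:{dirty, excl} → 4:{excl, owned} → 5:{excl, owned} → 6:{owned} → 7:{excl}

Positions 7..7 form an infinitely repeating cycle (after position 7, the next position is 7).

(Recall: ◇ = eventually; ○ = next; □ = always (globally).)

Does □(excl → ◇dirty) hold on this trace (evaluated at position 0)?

Violated

excl → ◇dirty must hold at every position from 0 onward. It fails at position 4, so □(excl → ◇dirty) is false.
Positions where excl holds: 0, 3, 4, 5, 7.
Check ◇dirty at each: 0→ok, 3→ok, 4→fails, 5→fails, 7→fails.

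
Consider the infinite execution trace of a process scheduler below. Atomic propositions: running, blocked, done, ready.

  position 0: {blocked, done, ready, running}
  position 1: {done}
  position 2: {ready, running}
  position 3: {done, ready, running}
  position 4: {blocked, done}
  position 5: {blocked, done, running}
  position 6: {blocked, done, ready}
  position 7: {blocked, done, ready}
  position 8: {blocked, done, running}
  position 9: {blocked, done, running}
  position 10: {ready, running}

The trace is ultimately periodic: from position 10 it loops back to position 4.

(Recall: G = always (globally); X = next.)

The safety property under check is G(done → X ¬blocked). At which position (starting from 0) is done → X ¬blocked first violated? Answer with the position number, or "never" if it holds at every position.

3

Check done → X ¬blocked at each position in order: 0 ✓, 1 ✓, 2 ✓.
At position 3 the labels are {done, ready, running} and the next position 4 has {blocked, done}, so done → X ¬blocked is false there. This is the first violation.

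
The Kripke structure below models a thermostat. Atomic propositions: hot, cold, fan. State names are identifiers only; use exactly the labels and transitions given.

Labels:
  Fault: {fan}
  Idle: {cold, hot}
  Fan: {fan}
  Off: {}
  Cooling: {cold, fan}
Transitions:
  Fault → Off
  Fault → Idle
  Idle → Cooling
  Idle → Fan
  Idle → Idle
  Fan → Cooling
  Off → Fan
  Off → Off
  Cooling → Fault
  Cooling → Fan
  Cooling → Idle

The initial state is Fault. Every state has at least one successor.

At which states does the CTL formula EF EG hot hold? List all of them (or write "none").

{Fault, Idle, Fan, Off, Cooling}

States satisfying EG hot: {Idle}.
States satisfying EF EG hot: {Fault, Idle, Fan, Off, Cooling}.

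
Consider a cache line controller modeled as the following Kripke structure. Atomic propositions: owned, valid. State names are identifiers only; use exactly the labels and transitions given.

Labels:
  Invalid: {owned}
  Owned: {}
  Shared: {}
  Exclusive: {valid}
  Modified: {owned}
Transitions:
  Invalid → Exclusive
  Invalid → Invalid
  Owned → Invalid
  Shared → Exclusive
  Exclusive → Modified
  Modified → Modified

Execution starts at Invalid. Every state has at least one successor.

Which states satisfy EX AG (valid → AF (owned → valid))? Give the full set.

States satisfying AG (valid → AF (owned → valid)): {Invalid, Owned, Shared, Exclusive, Modified}.
States satisfying EX AG (valid → AF (owned → valid)): {Invalid, Owned, Shared, Exclusive, Modified}.

{Invalid, Owned, Shared, Exclusive, Modified}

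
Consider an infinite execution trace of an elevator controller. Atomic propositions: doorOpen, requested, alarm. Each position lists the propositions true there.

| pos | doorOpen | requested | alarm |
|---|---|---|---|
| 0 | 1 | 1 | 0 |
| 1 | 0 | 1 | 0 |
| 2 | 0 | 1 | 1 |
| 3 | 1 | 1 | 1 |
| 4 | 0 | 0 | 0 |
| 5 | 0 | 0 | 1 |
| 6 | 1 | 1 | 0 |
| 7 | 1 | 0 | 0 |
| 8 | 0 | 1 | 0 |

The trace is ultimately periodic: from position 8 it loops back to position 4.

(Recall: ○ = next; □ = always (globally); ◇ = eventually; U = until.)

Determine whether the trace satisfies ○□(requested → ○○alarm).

The position after 0 is 1; □(requested → ○○alarm) is false there.

Violated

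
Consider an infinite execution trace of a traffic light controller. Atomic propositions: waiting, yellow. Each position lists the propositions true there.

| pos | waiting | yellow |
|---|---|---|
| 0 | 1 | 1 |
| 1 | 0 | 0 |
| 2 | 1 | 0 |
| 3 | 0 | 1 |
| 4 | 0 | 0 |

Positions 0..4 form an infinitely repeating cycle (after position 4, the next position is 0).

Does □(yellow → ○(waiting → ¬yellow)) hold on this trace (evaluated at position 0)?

yellow → ○(waiting → ¬yellow) holds at every position 0..4, and those are all positions ever visited, so □(yellow → ○(waiting → ¬yellow)) holds.
Positions where yellow holds: 0, 3.
Check ○(waiting → ¬yellow) at each: 0→ok, 3→ok.

Holds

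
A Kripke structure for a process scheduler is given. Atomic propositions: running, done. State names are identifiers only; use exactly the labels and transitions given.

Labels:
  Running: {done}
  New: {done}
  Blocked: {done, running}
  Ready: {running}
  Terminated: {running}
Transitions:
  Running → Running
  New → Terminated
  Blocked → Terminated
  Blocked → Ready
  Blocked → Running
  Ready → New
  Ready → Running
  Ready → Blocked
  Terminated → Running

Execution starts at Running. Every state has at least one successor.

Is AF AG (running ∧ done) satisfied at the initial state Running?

Violated

States satisfying AG (running ∧ done): ∅.
States satisfying AF AG (running ∧ done): ∅.
There is a path from Running along which AG (running ∧ done) never holds.
Running ∉ Sat(AF AG (running ∧ done)).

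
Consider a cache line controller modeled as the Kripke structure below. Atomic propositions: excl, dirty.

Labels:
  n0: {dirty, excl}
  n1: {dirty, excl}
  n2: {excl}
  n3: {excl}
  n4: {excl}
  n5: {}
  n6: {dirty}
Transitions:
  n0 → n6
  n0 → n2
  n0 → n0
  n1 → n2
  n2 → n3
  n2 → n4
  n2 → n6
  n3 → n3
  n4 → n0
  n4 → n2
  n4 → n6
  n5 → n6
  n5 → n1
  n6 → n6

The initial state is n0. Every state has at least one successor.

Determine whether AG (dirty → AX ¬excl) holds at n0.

States satisfying dirty → AX ¬excl: {n2, n3, n4, n5, n6}.
States satisfying AG (dirty → AX ¬excl): {n3, n6}.
n0 is reachable from n0 and violates dirty → AX ¬excl, so AG fails at n0.
n0 ∉ Sat(AG (dirty → AX ¬excl)).

No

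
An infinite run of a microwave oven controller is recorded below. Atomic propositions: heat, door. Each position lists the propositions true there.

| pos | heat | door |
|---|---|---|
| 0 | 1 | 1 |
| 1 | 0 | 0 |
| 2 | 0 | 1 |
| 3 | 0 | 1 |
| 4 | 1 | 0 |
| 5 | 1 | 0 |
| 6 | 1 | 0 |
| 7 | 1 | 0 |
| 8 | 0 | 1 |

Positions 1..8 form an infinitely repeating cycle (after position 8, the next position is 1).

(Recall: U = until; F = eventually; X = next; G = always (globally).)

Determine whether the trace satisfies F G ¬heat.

G ¬heat is false at every position 0..8, so it never becomes true and F G ¬heat fails.

No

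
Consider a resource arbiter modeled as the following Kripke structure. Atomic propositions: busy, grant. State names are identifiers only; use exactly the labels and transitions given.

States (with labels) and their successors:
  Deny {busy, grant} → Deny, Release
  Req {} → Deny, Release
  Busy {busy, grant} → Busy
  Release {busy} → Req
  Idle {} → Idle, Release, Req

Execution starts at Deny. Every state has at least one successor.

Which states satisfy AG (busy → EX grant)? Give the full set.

States satisfying busy → EX grant: {Deny, Req, Busy, Idle}.
States satisfying AG (busy → EX grant): {Busy}.

{Busy}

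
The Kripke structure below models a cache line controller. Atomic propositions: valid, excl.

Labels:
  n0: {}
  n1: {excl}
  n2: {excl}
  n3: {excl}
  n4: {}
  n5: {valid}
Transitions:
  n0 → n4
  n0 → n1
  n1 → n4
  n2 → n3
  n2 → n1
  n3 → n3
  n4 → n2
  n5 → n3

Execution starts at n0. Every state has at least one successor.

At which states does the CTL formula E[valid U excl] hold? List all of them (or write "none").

States satisfying valid: {n5}.
States satisfying excl: {n1, n2, n3}.
States satisfying E[valid U excl]: {n1, n2, n3, n5}.

{n1, n2, n3, n5}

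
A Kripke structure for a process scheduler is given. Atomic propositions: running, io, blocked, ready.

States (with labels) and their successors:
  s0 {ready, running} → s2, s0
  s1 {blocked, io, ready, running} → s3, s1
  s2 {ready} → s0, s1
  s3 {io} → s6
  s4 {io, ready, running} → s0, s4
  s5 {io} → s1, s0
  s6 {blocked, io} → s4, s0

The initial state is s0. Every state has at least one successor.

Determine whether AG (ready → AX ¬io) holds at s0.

States satisfying ready → AX ¬io: {s0, s3, s5, s6}.
States satisfying AG (ready → AX ¬io): ∅.
s1 is reachable from s0 and violates ready → AX ¬io, so AG fails at s0.
s0 ∉ Sat(AG (ready → AX ¬io)).

Violated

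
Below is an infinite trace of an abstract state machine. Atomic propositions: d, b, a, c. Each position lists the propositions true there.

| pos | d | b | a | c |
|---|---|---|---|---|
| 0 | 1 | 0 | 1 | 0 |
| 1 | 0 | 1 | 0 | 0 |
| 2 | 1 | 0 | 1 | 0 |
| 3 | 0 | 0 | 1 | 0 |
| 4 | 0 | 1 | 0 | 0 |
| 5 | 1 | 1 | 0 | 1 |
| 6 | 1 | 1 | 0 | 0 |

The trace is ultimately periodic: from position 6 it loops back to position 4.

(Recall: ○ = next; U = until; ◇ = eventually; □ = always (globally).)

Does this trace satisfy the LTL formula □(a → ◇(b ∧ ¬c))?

Satisfied

a → ◇(b ∧ ¬c) holds at every position 0..6, and those are all positions ever visited, so □(a → ◇(b ∧ ¬c)) holds.
Positions where a holds: 0, 2, 3.
Check ◇(b ∧ ¬c) at each: 0→ok, 2→ok, 3→ok.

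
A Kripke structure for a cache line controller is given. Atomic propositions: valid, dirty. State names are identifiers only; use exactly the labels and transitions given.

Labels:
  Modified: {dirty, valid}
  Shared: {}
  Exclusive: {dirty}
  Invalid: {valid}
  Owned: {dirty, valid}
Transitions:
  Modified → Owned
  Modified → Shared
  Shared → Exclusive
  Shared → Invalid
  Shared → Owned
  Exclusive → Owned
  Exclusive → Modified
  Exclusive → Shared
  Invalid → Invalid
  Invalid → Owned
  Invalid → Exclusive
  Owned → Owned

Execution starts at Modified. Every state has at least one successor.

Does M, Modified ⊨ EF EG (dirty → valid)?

States satisfying EG (dirty → valid): {Modified, Shared, Invalid, Owned}.
States satisfying EF EG (dirty → valid): {Modified, Shared, Exclusive, Invalid, Owned}.
Some path from Modified reaches a state where EG (dirty → valid) holds.
Modified ∈ Sat(EF EG (dirty → valid)).

Satisfied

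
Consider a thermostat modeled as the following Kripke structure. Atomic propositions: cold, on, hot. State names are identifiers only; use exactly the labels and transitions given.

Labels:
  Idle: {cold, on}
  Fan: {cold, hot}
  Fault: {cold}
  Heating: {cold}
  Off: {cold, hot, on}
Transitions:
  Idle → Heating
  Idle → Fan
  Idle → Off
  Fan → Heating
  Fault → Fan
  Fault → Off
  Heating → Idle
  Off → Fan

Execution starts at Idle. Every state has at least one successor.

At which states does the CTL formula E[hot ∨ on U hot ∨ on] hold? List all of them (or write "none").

{Idle, Fan, Off}

States satisfying hot ∨ on: {Idle, Fan, Off}.
States satisfying E[hot ∨ on U hot ∨ on]: {Idle, Fan, Off}.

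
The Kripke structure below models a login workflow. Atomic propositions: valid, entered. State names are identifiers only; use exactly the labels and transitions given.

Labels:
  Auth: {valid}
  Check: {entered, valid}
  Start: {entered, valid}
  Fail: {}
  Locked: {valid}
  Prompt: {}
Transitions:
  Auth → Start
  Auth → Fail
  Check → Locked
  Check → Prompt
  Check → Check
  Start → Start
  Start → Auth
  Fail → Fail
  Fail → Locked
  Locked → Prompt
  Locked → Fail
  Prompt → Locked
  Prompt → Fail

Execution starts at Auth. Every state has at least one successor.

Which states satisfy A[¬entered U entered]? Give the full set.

States satisfying ¬entered: {Auth, Fail, Locked, Prompt}.
States satisfying entered: {Check, Start}.
States satisfying A[¬entered U entered]: {Check, Start}.

{Check, Start}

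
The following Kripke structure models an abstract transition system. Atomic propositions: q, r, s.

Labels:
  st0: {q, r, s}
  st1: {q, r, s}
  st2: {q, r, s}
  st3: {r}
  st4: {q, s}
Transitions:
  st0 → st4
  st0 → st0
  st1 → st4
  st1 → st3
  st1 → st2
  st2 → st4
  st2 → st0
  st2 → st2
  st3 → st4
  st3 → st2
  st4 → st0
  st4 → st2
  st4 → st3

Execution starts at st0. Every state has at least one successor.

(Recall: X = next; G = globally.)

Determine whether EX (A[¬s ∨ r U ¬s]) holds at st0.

No

States satisfying A[¬s ∨ r U ¬s]: {st3}.
States satisfying EX (A[¬s ∨ r U ¬s]): {st1, st4}.
No suitable path/successor from st0 witnesses the formula.
st0 ∉ Sat(EX (A[¬s ∨ r U ¬s])).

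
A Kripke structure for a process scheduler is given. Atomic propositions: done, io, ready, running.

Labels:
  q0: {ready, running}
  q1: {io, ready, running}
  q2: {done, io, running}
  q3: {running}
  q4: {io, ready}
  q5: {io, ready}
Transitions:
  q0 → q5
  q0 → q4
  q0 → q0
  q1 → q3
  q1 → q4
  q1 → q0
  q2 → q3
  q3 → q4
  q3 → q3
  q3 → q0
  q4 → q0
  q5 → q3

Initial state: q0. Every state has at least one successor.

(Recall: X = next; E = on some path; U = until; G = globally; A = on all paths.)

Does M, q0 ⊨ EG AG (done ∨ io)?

No

States satisfying AG (done ∨ io): ∅.
States satisfying EG AG (done ∨ io): ∅.
No suitable path/successor from q0 witnesses the formula.
q0 ∉ Sat(EG AG (done ∨ io)).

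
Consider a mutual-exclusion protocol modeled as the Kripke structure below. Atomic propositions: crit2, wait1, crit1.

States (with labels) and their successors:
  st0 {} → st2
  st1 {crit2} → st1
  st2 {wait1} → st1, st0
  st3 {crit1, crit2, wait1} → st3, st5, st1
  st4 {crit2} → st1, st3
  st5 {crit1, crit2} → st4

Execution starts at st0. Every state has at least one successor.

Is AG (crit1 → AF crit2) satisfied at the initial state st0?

States satisfying crit1 → AF crit2: {st0, st1, st2, st3, st4, st5}.
States satisfying AG (crit1 → AF crit2): {st0, st1, st2, st3, st4, st5}.
Every state reachable from st0 satisfies crit1 → AF crit2.
st0 ∈ Sat(AG (crit1 → AF crit2)).

Holds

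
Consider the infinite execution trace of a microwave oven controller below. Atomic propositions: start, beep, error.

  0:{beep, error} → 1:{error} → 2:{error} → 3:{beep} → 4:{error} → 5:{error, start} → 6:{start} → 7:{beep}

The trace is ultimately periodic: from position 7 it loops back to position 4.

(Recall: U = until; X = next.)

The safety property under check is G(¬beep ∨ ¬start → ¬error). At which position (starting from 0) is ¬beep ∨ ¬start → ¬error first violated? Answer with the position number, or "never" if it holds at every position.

At position 0 the labels are {beep, error}, so ¬beep ∨ ¬start → ¬error is false there. This is the first violation.

0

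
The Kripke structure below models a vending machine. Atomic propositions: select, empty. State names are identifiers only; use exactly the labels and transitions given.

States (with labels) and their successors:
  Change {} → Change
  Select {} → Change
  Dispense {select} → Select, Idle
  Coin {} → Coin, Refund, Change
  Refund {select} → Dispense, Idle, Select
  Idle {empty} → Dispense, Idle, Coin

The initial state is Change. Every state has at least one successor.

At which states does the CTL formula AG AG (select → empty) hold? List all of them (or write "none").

{Change, Select}

States satisfying AG (select → empty): {Change, Select}.
States satisfying AG AG (select → empty): {Change, Select}.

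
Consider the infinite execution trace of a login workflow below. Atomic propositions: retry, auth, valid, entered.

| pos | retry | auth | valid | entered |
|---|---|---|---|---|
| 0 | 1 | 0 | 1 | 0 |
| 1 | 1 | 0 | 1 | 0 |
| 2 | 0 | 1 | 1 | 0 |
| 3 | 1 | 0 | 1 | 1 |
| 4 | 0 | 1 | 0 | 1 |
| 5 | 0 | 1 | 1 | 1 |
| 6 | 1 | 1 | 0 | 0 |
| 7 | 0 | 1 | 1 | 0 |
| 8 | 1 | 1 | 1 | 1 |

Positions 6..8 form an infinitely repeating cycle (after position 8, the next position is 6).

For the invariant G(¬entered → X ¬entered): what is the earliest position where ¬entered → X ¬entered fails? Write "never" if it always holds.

2

Check ¬entered → X ¬entered at each position in order: 0 ✓, 1 ✓.
At position 2 the labels are {auth, valid} and the next position 3 has {entered, retry, valid}, so ¬entered → X ¬entered is false there. This is the first violation.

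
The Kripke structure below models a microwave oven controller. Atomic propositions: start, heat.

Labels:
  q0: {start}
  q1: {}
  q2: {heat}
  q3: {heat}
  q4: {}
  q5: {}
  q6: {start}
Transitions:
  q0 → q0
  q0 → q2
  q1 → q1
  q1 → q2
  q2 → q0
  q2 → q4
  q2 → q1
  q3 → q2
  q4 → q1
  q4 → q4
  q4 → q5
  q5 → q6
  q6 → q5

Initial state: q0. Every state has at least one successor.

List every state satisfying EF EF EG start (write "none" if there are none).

States satisfying EF EG start: {q0, q1, q2, q3, q4}.
States satisfying EF EF EG start: {q0, q1, q2, q3, q4}.

{q0, q1, q2, q3, q4}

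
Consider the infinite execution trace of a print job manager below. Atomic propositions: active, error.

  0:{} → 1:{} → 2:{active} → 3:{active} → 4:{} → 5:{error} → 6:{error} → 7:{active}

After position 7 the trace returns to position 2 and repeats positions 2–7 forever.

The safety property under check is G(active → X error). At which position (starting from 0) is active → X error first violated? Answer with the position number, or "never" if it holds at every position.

Check active → X error at each position in order: 0 ✓, 1 ✓.
At position 2 the labels are {active} and the next position 3 has {active}, so active → X error is false there. This is the first violation.

2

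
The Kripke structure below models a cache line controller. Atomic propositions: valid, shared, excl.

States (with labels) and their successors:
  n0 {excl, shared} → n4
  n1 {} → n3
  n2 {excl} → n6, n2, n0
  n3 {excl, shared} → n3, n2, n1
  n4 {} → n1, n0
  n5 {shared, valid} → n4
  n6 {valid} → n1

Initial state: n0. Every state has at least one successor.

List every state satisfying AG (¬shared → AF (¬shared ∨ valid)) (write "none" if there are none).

States satisfying ¬shared → AF (¬shared ∨ valid): {n0, n1, n2, n3, n4, n5, n6}.
States satisfying AG (¬shared → AF (¬shared ∨ valid)): {n0, n1, n2, n3, n4, n5, n6}.

{n0, n1, n2, n3, n4, n5, n6}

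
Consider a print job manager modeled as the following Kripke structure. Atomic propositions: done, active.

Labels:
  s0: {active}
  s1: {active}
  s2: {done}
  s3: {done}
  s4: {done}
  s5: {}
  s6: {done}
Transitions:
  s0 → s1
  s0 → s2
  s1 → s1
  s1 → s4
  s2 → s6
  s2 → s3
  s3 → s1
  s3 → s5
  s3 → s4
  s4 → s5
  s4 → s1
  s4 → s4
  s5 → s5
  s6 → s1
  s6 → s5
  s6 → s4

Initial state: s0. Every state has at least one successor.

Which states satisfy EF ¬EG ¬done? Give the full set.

{s0, s1, s2, s3, s4, s6}

States satisfying ¬EG ¬done: {s2, s3, s4, s6}.
States satisfying EF ¬EG ¬done: {s0, s1, s2, s3, s4, s6}.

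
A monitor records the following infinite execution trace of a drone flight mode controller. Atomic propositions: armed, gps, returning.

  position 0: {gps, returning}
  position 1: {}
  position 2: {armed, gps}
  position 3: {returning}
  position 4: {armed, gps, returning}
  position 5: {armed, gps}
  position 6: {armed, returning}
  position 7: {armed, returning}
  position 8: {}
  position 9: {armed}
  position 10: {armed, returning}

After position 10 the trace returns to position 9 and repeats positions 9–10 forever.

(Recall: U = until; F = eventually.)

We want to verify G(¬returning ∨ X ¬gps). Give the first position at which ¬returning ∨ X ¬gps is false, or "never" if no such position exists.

3

Check ¬returning ∨ X ¬gps at each position in order: 0 ✓, 1 ✓, 2 ✓.
At position 3 the labels are {returning} and the next position 4 has {armed, gps, returning}, so ¬returning ∨ X ¬gps is false there. This is the first violation.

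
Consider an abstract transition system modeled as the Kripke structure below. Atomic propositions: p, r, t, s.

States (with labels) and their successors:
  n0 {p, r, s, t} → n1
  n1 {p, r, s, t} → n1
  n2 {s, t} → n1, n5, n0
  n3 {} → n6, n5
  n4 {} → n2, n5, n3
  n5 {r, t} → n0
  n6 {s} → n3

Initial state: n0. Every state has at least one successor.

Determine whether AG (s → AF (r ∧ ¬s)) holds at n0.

Does not hold

States satisfying s → AF (r ∧ ¬s): {n3, n4, n5}.
States satisfying AG (s → AF (r ∧ ¬s)): ∅.
n0 is reachable from n0 and violates s → AF (r ∧ ¬s), so AG fails at n0.
n0 ∉ Sat(AG (s → AF (r ∧ ¬s))).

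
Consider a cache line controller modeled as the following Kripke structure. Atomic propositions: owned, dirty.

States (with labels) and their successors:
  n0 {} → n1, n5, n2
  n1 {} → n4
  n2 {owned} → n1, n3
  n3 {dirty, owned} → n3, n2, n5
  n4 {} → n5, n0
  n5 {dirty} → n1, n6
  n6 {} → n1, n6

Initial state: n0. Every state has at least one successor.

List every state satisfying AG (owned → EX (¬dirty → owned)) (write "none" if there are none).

States satisfying owned → EX (¬dirty → owned): {n0, n1, n2, n3, n4, n5, n6}.
States satisfying AG (owned → EX (¬dirty → owned)): {n0, n1, n2, n3, n4, n5, n6}.

{n0, n1, n2, n3, n4, n5, n6}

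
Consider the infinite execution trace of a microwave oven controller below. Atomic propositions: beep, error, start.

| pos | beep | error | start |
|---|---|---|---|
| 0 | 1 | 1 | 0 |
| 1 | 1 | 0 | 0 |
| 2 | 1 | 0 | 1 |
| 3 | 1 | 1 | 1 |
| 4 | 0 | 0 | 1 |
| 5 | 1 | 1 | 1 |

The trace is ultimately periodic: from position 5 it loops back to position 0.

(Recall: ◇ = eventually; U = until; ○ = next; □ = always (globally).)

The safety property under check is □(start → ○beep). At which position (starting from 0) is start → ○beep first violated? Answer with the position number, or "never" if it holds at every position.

Check start → ○beep at each position in order: 0 ✓, 1 ✓, 2 ✓.
At position 3 the labels are {beep, error, start} and the next position 4 has {start}, so start → ○beep is false there. This is the first violation.

3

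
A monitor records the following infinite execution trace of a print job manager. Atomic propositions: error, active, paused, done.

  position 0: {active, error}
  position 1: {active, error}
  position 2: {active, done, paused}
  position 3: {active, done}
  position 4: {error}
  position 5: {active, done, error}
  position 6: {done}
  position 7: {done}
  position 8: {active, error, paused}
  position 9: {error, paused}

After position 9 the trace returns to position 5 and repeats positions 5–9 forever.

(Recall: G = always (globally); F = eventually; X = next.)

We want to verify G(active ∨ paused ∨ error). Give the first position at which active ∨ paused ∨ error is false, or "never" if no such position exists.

6

Check active ∨ paused ∨ error at each position in order: 0 ✓, 1 ✓, 2 ✓, 3 ✓, 4 ✓, 5 ✓.
At position 6 the labels are {done}, so active ∨ paused ∨ error is false there. This is the first violation.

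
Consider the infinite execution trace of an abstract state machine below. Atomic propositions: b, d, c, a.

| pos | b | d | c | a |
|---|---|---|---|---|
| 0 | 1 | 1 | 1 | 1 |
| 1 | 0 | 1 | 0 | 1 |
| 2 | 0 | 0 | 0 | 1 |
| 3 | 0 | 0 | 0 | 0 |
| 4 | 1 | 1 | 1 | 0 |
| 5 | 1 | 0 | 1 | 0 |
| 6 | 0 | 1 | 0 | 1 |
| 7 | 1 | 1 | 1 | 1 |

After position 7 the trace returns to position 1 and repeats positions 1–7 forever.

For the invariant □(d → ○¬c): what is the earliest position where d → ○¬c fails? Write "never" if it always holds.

Check d → ○¬c at each position in order: 0 ✓, 1 ✓, 2 ✓, 3 ✓.
At position 4 the labels are {b, c, d} and the next position 5 has {b, c}, so d → ○¬c is false there. This is the first violation.

4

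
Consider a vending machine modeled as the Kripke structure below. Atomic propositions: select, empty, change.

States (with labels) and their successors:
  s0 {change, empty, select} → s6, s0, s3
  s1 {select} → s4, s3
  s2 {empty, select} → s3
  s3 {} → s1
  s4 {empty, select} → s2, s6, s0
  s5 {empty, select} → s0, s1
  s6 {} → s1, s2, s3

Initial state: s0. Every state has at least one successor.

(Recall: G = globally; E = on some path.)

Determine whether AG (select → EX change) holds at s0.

Violated

States satisfying select → EX change: {s0, s3, s4, s5, s6}.
States satisfying AG (select → EX change): ∅.
s1 is reachable from s0 and violates select → EX change, so AG fails at s0.
s0 ∉ Sat(AG (select → EX change)).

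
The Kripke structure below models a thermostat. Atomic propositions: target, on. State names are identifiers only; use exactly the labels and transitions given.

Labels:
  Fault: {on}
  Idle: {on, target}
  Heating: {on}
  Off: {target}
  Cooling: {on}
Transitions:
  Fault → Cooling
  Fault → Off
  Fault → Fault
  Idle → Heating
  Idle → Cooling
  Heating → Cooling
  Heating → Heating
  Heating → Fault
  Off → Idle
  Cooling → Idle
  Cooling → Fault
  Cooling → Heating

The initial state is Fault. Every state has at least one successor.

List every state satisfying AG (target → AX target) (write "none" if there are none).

none

States satisfying target → AX target: {Fault, Heating, Off, Cooling}.
States satisfying AG (target → AX target): ∅.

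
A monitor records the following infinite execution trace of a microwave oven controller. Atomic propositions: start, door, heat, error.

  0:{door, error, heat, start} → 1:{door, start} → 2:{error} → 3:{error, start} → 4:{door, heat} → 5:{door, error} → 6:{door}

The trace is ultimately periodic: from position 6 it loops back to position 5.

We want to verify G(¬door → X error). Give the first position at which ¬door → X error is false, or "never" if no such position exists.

3

Check ¬door → X error at each position in order: 0 ✓, 1 ✓, 2 ✓.
At position 3 the labels are {error, start} and the next position 4 has {door, heat}, so ¬door → X error is false there. This is the first violation.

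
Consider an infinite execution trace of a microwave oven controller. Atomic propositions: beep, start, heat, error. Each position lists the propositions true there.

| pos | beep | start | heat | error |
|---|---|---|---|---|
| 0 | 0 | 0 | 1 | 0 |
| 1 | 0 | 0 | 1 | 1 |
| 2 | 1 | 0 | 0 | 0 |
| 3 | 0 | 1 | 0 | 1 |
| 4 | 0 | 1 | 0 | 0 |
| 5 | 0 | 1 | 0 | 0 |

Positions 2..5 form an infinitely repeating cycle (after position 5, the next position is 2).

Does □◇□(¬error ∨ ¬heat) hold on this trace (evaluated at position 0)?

◇□(¬error ∨ ¬heat) holds at every position 0..5, and those are all positions ever visited, so □◇□(¬error ∨ ¬heat) holds.

Satisfied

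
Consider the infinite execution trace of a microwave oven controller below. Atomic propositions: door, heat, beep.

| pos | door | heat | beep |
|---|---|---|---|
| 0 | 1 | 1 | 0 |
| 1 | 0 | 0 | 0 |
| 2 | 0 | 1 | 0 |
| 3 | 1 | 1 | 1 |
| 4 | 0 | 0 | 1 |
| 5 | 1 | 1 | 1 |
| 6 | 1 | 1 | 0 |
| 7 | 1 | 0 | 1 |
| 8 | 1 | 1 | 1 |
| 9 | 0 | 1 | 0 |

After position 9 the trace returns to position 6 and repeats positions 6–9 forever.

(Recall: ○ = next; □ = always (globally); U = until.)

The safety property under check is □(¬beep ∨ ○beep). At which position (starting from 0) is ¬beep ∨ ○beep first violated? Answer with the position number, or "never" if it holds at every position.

Check ¬beep ∨ ○beep at each position in order: 0 ✓, 1 ✓, 2 ✓, 3 ✓, 4 ✓.
At position 5 the labels are {beep, door, heat} and the next position 6 has {door, heat}, so ¬beep ∨ ○beep is false there. This is the first violation.

5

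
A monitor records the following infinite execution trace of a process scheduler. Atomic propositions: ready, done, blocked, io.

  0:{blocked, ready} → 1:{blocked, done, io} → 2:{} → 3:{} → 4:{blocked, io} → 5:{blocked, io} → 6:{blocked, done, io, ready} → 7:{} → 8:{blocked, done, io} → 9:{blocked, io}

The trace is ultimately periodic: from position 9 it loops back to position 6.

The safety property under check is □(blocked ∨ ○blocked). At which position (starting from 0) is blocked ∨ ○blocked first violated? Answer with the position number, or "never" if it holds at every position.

2

Check blocked ∨ ○blocked at each position in order: 0 ✓, 1 ✓.
At position 2 the labels are {} and the next position 3 has {}, so blocked ∨ ○blocked is false there. This is the first violation.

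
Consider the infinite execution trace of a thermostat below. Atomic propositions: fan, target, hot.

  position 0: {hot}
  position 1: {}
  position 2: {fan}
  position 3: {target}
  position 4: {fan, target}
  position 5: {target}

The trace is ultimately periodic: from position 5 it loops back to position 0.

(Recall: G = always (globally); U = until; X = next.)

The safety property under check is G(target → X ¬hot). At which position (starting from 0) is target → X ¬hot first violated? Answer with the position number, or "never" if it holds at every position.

5

Check target → X ¬hot at each position in order: 0 ✓, 1 ✓, 2 ✓, 3 ✓, 4 ✓.
At position 5 the labels are {target} and the next position 0 has {hot}, so target → X ¬hot is false there. This is the first violation.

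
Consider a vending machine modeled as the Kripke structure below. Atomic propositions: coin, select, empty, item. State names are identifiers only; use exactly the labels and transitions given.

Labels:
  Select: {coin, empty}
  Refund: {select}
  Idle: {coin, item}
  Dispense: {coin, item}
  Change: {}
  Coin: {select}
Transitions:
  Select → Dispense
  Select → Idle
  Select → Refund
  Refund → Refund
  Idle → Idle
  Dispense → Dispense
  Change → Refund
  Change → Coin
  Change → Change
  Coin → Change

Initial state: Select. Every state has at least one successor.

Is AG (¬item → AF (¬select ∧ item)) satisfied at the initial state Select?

No

States satisfying ¬item → AF (¬select ∧ item): {Idle, Dispense}.
States satisfying AG (¬item → AF (¬select ∧ item)): {Idle, Dispense}.
Refund is reachable from Select and violates ¬item → AF (¬select ∧ item), so AG fails at Select.
Select ∉ Sat(AG (¬item → AF (¬select ∧ item))).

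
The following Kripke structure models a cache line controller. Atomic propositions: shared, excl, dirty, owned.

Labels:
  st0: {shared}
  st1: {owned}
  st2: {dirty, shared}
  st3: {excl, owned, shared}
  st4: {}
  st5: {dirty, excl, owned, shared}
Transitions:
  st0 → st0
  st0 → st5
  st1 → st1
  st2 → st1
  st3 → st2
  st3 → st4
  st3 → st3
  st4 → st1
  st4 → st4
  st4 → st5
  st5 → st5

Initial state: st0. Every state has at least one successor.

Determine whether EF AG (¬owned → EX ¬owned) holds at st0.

States satisfying AG (¬owned → EX ¬owned): {st0, st1, st4, st5}.
States satisfying EF AG (¬owned → EX ¬owned): {st0, st1, st2, st3, st4, st5}.
Some path from st0 reaches a state where AG (¬owned → EX ¬owned) holds.
st0 ∈ Sat(EF AG (¬owned → EX ¬owned)).

Satisfied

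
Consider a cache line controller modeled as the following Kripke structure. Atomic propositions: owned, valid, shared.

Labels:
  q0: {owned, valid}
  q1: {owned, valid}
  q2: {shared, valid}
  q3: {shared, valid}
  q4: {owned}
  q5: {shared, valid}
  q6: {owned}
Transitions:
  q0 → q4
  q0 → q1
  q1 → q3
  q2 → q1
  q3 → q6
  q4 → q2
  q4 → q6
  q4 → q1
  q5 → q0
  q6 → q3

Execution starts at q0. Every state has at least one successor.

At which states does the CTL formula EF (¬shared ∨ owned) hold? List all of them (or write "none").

{q0, q1, q2, q3, q4, q5, q6}

States satisfying ¬shared ∨ owned: {q0, q1, q4, q6}.
States satisfying EF (¬shared ∨ owned): {q0, q1, q2, q3, q4, q5, q6}.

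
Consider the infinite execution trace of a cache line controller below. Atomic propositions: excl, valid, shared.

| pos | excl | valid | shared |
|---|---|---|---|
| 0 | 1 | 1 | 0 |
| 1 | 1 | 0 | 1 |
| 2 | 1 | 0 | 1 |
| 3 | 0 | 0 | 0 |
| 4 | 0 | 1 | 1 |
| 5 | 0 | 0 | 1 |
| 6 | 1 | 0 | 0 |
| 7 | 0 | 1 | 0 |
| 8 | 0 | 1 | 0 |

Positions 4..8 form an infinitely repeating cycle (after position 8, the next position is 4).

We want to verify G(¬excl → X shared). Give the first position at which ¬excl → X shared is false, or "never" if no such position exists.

Check ¬excl → X shared at each position in order: 0 ✓, 1 ✓, 2 ✓, 3 ✓, 4 ✓.
At position 5 the labels are {shared} and the next position 6 has {excl}, so ¬excl → X shared is false there. This is the first violation.

5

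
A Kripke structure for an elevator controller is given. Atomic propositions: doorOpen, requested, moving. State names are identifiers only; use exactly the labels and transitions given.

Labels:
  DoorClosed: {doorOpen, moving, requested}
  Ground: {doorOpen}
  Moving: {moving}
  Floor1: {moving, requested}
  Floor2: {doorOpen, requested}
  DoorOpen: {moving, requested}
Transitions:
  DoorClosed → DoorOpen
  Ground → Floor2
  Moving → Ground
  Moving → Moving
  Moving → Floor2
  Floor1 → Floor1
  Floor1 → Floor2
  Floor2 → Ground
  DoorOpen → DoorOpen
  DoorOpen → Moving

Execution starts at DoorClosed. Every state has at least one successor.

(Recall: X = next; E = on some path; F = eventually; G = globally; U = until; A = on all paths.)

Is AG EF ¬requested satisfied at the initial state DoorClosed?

Yes

States satisfying EF ¬requested: {DoorClosed, Ground, Moving, Floor1, Floor2, DoorOpen}.
States satisfying AG EF ¬requested: {DoorClosed, Ground, Moving, Floor1, Floor2, DoorOpen}.
Every state reachable from DoorClosed satisfies EF ¬requested.
DoorClosed ∈ Sat(AG EF ¬requested).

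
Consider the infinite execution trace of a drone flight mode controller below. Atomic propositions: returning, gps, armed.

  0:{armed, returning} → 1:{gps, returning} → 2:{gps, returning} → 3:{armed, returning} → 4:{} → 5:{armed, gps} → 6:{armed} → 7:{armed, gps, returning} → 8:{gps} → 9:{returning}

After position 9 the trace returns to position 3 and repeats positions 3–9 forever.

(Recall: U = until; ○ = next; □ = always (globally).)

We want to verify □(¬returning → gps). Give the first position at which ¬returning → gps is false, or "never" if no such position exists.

Check ¬returning → gps at each position in order: 0 ✓, 1 ✓, 2 ✓, 3 ✓.
At position 4 the labels are {}, so ¬returning → gps is false there. This is the first violation.

4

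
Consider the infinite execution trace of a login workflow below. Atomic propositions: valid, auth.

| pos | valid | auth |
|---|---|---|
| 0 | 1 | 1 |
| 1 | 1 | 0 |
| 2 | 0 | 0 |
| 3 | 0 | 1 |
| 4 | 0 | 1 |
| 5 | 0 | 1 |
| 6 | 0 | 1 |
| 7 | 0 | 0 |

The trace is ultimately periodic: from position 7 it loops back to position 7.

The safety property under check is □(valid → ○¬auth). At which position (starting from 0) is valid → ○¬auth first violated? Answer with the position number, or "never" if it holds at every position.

never

valid → ○¬auth holds at every position 0..7, and those are all the positions the trace ever visits, so the invariant □(valid → ○¬auth) is never violated.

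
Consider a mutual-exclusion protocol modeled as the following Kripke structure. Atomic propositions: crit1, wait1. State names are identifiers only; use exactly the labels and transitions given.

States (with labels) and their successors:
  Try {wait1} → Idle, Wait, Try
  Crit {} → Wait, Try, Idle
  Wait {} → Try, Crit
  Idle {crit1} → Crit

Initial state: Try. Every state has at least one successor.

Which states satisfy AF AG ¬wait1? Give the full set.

none

States satisfying AG ¬wait1: ∅.
States satisfying AF AG ¬wait1: ∅.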